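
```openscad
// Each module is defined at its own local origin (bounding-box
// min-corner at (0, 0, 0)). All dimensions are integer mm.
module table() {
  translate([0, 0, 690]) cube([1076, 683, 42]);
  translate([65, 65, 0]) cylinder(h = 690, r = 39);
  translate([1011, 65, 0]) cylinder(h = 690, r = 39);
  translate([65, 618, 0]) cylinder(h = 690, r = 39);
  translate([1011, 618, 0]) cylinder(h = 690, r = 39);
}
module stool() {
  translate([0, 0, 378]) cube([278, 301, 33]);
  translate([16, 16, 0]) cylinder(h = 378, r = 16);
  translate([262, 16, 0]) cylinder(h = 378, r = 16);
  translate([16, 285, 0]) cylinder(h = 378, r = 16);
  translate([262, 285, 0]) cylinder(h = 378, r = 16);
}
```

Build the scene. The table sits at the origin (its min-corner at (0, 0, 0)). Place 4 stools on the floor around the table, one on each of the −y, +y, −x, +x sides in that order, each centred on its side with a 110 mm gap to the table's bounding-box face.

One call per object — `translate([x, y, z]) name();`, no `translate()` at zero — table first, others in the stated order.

table();
translate([399, -411, 0]) stool();
translate([399, 793, 0]) stool();
translate([-388, 191, 0]) stool();
translate([1186, 191, 0]) stool();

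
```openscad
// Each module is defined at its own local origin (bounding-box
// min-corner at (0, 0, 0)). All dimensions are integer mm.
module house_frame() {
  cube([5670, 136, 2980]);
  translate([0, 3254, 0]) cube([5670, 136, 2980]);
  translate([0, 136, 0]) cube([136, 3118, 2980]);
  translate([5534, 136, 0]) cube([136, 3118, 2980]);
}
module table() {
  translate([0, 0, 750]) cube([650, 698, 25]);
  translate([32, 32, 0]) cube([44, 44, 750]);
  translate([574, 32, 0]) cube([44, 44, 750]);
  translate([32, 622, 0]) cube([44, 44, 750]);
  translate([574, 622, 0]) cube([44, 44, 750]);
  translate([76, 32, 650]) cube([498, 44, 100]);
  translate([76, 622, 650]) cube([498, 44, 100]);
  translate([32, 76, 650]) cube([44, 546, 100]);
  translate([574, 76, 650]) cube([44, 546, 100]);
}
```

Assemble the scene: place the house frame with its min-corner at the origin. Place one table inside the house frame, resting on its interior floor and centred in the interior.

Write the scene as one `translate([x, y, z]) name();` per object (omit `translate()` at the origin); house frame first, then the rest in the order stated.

house_frame();
translate([2510, 1346, 0]) table();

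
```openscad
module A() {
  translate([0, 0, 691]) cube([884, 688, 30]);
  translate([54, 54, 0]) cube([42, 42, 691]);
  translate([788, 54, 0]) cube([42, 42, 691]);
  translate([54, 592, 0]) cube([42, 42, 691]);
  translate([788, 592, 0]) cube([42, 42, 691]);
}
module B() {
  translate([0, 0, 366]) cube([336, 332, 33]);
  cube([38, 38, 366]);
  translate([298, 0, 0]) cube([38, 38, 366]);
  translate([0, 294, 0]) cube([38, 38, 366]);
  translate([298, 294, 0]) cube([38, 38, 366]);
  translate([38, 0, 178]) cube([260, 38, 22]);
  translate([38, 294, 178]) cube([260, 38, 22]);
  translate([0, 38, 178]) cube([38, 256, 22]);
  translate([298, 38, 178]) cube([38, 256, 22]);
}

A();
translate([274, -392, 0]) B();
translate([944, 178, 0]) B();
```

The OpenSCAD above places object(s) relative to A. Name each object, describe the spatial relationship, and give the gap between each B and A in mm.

Each stool's nearest face is 60 mm from the table's bounding box.

A is a table. B is a stool. Two stools sit around the table at the −y, +x sides. The gap between each stool and the table is 60 mm.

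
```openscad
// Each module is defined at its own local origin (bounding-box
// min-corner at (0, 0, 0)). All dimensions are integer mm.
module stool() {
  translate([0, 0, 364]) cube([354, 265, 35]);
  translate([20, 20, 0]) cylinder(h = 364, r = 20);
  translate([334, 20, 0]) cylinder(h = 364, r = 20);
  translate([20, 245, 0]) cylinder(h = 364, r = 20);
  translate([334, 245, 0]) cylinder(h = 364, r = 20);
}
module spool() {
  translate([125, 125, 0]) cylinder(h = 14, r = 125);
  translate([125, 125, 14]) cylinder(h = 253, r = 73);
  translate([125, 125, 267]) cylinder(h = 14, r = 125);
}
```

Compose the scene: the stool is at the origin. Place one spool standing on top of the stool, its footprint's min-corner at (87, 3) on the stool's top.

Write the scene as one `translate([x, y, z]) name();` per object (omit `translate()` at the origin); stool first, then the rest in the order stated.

stool();
translate([87, 3, 399]) spool();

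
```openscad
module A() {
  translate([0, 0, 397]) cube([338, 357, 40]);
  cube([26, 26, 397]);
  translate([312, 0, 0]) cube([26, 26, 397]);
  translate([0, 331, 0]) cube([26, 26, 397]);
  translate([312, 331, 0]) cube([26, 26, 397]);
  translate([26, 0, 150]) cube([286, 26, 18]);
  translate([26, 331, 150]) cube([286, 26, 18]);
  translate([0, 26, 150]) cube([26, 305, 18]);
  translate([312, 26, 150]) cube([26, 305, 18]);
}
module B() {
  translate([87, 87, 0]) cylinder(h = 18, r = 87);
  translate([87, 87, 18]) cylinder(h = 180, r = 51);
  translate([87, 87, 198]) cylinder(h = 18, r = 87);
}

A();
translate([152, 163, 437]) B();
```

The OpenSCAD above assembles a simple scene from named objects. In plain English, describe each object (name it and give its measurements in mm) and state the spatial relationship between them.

A is a simple wooden stool: a rectangular seat 338 mm (x) by 357 mm (y), 40 mm thick, top face at z = 437 mm, on four square legs, each 26×26 mm in cross-section. The legs rest on z = 0, each flush with a corner of the seat. Four stretchers, 26 mm wide and 18 mm tall, connect adjacent legs with their undersides at z = 150 mm, each running between the inner faces of the legs it joins and aligned with the legs' outer faces on the other axis.

B is a spool: two coaxial disc flanges of radius 87 mm and thickness 18 mm, joined by a core cylinder of radius 51 mm and height 180 mm. The lower flange rests on z = 0 and the three cylinders share a vertical axis.

The spool is on top of the stool.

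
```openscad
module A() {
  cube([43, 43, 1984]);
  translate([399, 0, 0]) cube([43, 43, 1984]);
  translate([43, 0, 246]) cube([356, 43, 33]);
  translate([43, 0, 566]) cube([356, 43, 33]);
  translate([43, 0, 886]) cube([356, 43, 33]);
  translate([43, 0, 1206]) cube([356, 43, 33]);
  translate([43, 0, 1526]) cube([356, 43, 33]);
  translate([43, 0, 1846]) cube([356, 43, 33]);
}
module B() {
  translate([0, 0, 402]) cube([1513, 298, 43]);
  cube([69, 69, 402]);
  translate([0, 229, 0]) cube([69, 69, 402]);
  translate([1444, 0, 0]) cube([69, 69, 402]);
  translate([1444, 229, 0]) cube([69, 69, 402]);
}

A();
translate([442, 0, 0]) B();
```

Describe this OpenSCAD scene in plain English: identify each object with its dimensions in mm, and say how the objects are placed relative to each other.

A is a straight ladder. Two 43×43 mm vertical rails, 1984 mm tall, stand 442 mm apart (outside-to-outside) with their front faces coplanar on the −y side. 6 rungs, each 43 mm deep and 33 mm tall, span between the inner faces of the rails, front faces flush with the rails. The lowest rung's underside is at z = 246 mm and rungs are spaced 320 mm apart (underside to underside).

B is a bench: a 1513×298 mm seat slab, 43 mm thick, top at z = 445 mm, on four 69×69 mm square legs flush with the seat corners and standing on z = 0.

The bench is against the ladder's +x side, with their −y faces flush.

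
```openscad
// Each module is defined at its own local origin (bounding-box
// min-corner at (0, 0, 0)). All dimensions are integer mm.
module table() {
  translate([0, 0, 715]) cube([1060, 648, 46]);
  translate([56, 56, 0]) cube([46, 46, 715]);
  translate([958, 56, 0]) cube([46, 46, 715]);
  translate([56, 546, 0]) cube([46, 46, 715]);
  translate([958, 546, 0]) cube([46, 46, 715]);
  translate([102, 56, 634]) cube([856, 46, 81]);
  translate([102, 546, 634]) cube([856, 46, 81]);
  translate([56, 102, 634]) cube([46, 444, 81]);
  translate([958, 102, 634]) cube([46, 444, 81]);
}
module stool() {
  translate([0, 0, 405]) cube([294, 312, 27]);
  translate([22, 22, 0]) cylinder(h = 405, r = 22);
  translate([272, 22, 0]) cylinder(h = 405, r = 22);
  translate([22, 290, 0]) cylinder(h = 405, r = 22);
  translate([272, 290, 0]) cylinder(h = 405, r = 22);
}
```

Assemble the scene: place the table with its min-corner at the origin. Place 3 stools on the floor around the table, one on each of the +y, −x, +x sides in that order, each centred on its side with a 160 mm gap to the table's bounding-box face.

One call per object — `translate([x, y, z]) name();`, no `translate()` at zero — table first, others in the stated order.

table();
translate([383, 808, 0]) stool();
translate([-454, 168, 0]) stool();
translate([1220, 168, 0]) stool();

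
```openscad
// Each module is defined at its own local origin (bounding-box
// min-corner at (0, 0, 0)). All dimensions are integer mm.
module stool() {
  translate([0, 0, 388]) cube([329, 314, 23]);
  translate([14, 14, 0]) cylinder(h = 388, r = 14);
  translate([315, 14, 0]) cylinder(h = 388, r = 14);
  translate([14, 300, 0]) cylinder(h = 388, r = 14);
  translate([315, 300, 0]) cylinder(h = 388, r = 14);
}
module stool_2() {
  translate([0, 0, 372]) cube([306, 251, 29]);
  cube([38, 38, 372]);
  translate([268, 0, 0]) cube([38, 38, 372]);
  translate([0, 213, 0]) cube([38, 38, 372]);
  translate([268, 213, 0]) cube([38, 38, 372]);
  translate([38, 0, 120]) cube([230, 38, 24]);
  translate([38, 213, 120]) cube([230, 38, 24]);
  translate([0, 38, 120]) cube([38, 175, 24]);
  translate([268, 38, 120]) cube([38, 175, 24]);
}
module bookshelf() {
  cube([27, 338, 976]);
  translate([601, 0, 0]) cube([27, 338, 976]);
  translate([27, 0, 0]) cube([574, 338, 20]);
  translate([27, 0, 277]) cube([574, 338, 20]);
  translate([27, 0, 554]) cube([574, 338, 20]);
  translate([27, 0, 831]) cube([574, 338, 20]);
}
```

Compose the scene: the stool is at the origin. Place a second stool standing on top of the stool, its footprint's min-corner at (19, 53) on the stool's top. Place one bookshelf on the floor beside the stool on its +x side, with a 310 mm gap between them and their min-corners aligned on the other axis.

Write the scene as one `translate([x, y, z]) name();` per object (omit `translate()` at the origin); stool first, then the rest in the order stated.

stool();
translate([19, 53, 411]) stool_2();
translate([639, 0, 0]) bookshelf();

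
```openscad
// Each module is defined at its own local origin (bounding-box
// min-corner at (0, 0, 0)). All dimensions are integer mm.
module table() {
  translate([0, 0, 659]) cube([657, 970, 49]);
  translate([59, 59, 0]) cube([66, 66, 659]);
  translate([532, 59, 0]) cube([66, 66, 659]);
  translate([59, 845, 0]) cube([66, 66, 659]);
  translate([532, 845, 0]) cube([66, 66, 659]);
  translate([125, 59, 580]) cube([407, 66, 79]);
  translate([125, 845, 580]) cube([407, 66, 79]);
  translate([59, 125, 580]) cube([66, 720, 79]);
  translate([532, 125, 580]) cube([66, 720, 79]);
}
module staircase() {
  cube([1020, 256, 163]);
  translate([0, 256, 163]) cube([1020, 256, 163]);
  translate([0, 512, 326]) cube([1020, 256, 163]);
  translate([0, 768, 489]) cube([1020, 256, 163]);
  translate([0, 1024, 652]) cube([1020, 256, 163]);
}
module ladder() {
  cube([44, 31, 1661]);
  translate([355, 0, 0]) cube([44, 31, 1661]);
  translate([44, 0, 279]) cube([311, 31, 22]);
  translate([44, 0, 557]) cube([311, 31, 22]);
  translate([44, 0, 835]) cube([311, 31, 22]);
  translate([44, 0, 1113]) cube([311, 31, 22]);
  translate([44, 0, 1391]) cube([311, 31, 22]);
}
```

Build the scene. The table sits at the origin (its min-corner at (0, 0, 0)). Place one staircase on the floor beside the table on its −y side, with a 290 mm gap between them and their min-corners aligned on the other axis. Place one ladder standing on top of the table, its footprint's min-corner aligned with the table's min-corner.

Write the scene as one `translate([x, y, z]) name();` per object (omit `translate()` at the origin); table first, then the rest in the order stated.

table();
translate([0, -1570, 0]) staircase();
translate([0, 0, 708]) ladder();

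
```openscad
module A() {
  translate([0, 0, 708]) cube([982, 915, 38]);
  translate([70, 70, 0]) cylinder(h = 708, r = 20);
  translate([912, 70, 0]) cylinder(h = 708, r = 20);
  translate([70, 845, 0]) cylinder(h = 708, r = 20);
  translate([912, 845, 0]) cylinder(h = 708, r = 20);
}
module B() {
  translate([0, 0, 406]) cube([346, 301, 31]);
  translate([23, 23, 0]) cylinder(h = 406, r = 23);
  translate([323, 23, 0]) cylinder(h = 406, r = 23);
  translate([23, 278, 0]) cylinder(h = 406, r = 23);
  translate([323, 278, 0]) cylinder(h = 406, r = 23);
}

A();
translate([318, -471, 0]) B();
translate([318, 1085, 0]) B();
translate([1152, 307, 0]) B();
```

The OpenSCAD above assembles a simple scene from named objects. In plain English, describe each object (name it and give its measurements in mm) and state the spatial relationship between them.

A is a table: top 982 mm (x) × 915 mm (y), 38 mm thick, upper face at z = 746 mm, on four round legs of 40 mm diameter, each leg's bounding box inset 50 mm from the nearest pair of top edges, running from z = 0 to the bottom of the top.

B is a four-legged stool. The seat is a 346×301×31 mm slab whose top surface is at z = 437 mm; four round legs, each 46 mm in diameter, run from the floor (z = 0) to the underside of the seat, each leg's axis is inset half a diameter from the nearest pair of seat edges (so the leg's bounding box is flush with the corner).

Three stools sit around the table at the −y, +y, +x sides.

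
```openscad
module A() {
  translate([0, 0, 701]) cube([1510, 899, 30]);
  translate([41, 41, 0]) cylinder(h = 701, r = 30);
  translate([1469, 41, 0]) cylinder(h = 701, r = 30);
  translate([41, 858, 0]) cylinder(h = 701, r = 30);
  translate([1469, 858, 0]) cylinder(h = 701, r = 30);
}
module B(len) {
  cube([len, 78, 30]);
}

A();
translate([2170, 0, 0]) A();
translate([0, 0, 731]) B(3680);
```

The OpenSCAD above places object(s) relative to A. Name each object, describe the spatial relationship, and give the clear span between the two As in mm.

Second table starts at x = 2170; first ends at x = 1510; clear span = 2170 − 1510 = 660 mm.

A is a table. B is a beam. A beam spans the tops of two tables. The clear span between the two tables is 660 mm.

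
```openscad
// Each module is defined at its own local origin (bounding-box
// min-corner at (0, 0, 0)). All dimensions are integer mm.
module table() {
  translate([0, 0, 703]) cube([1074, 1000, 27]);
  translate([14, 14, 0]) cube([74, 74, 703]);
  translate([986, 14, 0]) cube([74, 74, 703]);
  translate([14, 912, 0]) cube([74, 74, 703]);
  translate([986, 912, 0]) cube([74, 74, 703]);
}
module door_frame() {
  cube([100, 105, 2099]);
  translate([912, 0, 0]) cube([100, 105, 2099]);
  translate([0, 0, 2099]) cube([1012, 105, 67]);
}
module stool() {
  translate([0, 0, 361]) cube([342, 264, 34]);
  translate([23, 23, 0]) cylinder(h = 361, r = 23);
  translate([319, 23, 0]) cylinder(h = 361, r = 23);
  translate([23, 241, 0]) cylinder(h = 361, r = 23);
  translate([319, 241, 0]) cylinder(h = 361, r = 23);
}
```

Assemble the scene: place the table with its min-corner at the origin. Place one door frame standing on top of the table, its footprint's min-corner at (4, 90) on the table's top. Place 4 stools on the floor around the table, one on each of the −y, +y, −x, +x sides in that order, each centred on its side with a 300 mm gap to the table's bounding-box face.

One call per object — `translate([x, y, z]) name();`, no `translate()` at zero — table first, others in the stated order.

table();
translate([4, 90, 730]) door_frame();
translate([366, -564, 0]) stool();
translate([366, 1300, 0]) stool();
translate([-642, 368, 0]) stool();
translate([1374, 368, 0]) stool();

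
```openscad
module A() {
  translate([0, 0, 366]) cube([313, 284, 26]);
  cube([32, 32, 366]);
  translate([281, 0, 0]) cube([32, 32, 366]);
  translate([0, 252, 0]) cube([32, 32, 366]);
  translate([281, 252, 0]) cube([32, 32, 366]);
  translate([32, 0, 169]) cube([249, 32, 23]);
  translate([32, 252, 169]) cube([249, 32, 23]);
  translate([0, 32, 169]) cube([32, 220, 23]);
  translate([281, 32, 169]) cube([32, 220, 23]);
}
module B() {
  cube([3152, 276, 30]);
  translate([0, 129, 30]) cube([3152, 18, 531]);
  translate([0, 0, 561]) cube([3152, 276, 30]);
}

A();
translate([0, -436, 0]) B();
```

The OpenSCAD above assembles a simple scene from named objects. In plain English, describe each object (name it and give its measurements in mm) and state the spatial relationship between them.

A is a simple wooden stool: a rectangular seat 313 mm (x) by 284 mm (y), 26 mm thick, top face at z = 392 mm, on four square legs, each 32×32 mm in cross-section. The legs rest on z = 0, each flush with a corner of the seat. Four stretchers, 32 mm wide and 23 mm tall, connect adjacent legs with their undersides at z = 169 mm, each running between the inner faces of the legs it joins and aligned with the legs' outer faces on the other axis.

B is an I-beam lying along x, 3152 mm long. Overall section height 591 mm. Two flanges 276 mm wide (y) and 30 mm thick, one on the floor and one at the top; a web 18 mm thick runs between them, centred on the flange width.

The I-beam is on the floor beside the stool on its −y side.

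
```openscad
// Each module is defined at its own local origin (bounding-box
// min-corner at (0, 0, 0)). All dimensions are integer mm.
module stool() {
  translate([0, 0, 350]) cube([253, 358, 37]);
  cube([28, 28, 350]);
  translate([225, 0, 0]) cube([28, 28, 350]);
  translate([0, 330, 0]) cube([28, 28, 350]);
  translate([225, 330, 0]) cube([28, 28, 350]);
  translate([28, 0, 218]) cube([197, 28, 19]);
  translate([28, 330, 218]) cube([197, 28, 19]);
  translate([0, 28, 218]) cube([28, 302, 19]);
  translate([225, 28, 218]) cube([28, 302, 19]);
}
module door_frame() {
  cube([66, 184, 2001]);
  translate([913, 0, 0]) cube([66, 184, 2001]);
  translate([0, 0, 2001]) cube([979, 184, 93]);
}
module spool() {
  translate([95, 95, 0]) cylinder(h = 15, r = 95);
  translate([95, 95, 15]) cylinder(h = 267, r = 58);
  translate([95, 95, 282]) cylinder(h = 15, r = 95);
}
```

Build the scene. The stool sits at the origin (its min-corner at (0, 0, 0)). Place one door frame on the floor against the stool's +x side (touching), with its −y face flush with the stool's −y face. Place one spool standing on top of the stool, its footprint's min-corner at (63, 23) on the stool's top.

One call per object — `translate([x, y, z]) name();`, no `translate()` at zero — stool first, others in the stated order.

stool();
translate([253, 0, 0]) door_frame();
translate([63, 23, 387]) spool();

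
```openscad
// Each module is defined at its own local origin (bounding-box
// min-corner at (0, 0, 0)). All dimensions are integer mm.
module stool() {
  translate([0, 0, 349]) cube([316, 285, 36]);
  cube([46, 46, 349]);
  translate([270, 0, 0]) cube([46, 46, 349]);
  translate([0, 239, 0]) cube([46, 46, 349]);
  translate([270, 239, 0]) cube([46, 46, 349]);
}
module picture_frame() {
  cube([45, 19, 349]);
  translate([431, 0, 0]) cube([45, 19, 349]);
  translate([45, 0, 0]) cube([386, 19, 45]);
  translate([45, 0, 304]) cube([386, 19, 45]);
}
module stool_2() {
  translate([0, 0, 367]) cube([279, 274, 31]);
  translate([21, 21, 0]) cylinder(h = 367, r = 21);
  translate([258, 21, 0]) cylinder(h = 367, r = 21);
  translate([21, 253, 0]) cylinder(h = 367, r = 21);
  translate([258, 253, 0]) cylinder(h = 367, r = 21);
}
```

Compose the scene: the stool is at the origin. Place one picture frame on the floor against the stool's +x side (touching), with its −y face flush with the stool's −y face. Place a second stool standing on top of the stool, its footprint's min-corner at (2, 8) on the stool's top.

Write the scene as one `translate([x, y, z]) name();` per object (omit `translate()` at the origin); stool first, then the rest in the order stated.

stool();
translate([316, 0, 0]) picture_frame();
translate([2, 8, 385]) stool_2();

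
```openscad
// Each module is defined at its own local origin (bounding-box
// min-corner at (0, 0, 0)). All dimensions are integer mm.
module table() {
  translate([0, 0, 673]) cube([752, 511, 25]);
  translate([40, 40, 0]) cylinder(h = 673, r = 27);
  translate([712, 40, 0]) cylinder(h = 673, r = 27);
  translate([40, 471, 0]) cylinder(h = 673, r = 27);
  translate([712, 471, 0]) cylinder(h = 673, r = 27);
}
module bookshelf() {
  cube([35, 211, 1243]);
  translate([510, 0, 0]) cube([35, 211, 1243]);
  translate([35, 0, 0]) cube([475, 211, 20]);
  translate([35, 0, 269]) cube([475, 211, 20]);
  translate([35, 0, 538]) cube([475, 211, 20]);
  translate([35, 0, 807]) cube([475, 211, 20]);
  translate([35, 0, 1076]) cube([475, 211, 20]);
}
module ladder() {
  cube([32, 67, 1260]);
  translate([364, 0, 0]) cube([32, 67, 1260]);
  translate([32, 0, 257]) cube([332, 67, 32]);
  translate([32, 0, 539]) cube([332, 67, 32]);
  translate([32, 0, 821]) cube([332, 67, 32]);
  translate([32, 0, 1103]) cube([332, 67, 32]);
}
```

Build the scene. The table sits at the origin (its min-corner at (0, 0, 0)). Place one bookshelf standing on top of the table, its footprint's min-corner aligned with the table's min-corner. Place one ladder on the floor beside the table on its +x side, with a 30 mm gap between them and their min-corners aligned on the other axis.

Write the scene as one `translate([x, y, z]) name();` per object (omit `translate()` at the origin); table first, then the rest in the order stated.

table();
translate([0, 0, 698]) bookshelf();
translate([782, 0, 0]) ladder();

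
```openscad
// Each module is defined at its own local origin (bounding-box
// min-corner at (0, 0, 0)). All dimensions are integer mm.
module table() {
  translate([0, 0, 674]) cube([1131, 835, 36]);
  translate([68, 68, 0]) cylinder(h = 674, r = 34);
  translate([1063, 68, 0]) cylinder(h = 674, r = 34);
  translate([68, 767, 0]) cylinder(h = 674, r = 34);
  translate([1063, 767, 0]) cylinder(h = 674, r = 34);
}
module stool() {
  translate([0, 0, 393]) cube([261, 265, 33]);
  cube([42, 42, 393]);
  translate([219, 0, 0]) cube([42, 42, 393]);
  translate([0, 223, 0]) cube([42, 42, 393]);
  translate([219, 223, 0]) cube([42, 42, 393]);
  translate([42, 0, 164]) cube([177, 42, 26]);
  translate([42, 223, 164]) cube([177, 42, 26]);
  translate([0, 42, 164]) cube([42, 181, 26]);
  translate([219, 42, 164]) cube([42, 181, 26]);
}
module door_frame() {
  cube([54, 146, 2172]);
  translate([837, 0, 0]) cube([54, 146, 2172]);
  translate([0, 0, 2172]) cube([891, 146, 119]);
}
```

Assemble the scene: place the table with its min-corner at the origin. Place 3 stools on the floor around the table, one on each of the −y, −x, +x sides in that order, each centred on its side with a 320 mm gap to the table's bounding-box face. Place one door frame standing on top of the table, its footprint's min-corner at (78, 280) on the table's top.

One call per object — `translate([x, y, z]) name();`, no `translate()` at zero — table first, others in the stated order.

table();
translate([435, -585, 0]) stool();
translate([-581, 285, 0]) stool();
translate([1451, 285, 0]) stool();
translate([78, 280, 710]) door_frame();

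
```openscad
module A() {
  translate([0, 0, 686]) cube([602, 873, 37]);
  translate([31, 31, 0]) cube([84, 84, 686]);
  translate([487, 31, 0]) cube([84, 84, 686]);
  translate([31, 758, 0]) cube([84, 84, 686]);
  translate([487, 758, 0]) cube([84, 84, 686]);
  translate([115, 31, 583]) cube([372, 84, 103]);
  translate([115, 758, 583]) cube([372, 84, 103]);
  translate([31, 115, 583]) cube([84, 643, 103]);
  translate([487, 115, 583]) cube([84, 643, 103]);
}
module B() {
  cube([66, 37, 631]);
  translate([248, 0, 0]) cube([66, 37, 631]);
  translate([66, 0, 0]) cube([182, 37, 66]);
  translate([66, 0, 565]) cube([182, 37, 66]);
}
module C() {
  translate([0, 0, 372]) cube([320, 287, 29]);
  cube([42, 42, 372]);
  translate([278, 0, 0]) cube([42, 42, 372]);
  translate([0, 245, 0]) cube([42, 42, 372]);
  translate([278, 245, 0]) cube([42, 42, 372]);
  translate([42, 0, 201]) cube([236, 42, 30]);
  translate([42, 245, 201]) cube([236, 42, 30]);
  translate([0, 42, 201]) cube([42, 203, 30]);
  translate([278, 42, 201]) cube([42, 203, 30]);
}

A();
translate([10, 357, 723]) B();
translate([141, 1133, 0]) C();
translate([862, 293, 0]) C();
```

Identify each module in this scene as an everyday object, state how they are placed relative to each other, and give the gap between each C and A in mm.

Each stool's nearest face is 260 mm from the table's bounding box.

A is a table. B is a picture frame. C is a stool. The picture frame is on top of the table. Two stools sit around the table at the +y, +x sides. The gap between each stool and the table is 260 mm.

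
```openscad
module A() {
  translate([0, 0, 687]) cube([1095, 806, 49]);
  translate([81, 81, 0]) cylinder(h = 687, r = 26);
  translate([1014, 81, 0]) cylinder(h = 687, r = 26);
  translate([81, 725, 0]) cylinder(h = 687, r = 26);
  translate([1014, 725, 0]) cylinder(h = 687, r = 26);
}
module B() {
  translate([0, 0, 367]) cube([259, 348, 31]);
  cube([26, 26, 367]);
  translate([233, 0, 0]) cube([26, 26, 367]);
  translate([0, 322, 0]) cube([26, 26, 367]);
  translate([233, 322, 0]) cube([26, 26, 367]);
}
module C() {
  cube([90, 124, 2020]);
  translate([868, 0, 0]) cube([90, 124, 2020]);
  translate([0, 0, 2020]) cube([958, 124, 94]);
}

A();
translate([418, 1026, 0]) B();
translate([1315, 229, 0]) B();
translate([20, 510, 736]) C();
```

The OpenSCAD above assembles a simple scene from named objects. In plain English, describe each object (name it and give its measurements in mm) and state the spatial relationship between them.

A is a table: top 1095 mm (x) × 806 mm (y), 49 mm thick, upper face at z = 736 mm, on four round legs of 52 mm diameter, each leg's bounding box inset 55 mm from the nearest pair of top edges, running from z = 0 to the bottom of the top.

B is a simple wooden stool: a rectangular seat 259 mm (x) by 348 mm (y), 31 mm thick, top face at z = 398 mm, on four square legs, each 26×26 mm in cross-section. The legs rest on z = 0, each flush with a corner of the seat.

C is a door frame. The clear opening is 778 mm wide and 2020 mm high. Two 90 mm wide jambs, 124 mm deep, stand either side of the opening from the floor to the top of the opening. A 94 mm thick head sits across the top of both jambs, spanning the full outside width of the frame.

Two stools sit around the table at the +y, +x sides. The door frame is on top of the table.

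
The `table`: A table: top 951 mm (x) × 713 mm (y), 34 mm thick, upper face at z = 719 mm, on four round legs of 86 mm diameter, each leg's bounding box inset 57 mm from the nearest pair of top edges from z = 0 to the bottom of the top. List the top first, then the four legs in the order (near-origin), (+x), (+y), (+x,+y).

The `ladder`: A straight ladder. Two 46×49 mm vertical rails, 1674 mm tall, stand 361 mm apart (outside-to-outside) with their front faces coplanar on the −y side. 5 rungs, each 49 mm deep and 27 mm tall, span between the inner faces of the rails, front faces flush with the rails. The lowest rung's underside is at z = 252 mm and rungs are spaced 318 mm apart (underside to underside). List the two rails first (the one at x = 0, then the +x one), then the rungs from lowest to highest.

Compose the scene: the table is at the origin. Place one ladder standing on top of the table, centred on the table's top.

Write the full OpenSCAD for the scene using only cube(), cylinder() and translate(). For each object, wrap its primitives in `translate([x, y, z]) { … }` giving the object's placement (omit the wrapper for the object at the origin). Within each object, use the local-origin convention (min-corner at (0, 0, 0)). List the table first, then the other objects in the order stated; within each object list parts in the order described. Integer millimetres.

translate([0, 0, 685]) cube([951, 713, 34]);
translate([100, 100, 0]) cylinder(h = 685, r = 43);
translate([851, 100, 0]) cylinder(h = 685, r = 43);
translate([100, 613, 0]) cylinder(h = 685, r = 43);
translate([851, 613, 0]) cylinder(h = 685, r = 43);
translate([295, 332, 719]) {
  cube([46, 49, 1674]);
  translate([315, 0, 0]) cube([46, 49, 1674]);
  translate([46, 0, 252]) cube([269, 49, 27]);
  translate([46, 0, 570]) cube([269, 49, 27]);
  translate([46, 0, 888]) cube([269, 49, 27]);
  translate([46, 0, 1206]) cube([269, 49, 27]);
  translate([46, 0, 1524]) cube([269, 49, 27]);
}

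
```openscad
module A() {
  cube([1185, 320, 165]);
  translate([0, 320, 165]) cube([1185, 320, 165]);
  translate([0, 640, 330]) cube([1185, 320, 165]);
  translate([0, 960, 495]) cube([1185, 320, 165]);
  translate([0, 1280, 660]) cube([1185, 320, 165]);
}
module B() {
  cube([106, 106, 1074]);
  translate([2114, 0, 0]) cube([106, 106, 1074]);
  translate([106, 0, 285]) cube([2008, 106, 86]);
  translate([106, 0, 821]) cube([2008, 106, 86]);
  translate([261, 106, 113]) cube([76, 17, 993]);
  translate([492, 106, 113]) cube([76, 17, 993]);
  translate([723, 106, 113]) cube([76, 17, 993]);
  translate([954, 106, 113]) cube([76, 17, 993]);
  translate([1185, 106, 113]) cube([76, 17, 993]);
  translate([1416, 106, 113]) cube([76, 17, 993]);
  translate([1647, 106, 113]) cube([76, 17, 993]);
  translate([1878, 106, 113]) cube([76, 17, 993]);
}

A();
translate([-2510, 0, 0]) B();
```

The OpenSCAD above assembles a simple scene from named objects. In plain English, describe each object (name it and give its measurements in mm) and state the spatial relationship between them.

A is a run of 5 identical solid stair steps. Each tread is 1185×320 mm and each step block is 165 mm high. Step 1 rests on the floor; step k is offset from step 1 by (k−1)×320 mm in y and (k−1)×165 mm in z.

B is a fence section. Two 106×106 mm posts, 1074 mm tall, stand on the floor with a clear span of 2008 mm between their inner faces. Two horizontal rails of 106×86 mm section span the gap between the posts with their undersides at z = 285 mm and z = 821 mm, flush with the posts' −y face. 8 pickets, each 76 mm wide, 17 mm thick and 993 mm tall, are fixed to the +y face of the rails with their bottoms at z = 113 mm, evenly spaced across the span with equal gaps (rounded down to the nearest mm) at the −x end and between each pair — any rounding remainder accumulates at the +x end.

The fence section is on the floor beside the staircase on its −x side.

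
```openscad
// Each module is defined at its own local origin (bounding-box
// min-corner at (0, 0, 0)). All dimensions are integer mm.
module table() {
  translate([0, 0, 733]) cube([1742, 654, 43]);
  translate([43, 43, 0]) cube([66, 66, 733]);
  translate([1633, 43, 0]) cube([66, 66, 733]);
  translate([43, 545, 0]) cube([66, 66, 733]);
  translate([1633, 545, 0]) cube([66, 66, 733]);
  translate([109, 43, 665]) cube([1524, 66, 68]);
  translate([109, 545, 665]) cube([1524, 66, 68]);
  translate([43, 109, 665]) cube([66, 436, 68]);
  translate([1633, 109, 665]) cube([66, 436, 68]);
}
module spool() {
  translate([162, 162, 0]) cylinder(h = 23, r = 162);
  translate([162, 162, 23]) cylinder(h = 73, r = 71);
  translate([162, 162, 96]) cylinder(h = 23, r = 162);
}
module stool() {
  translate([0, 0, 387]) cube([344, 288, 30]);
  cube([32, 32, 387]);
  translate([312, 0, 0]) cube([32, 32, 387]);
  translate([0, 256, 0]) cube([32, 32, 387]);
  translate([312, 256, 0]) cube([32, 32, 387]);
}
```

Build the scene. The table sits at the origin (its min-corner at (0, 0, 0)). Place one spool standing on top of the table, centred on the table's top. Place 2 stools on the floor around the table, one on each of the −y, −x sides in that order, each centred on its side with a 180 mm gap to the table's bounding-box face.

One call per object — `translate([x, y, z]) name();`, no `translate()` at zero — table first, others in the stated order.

table();
translate([709, 165, 776]) spool();
translate([699, -468, 0]) stool();
translate([-524, 183, 0]) stool();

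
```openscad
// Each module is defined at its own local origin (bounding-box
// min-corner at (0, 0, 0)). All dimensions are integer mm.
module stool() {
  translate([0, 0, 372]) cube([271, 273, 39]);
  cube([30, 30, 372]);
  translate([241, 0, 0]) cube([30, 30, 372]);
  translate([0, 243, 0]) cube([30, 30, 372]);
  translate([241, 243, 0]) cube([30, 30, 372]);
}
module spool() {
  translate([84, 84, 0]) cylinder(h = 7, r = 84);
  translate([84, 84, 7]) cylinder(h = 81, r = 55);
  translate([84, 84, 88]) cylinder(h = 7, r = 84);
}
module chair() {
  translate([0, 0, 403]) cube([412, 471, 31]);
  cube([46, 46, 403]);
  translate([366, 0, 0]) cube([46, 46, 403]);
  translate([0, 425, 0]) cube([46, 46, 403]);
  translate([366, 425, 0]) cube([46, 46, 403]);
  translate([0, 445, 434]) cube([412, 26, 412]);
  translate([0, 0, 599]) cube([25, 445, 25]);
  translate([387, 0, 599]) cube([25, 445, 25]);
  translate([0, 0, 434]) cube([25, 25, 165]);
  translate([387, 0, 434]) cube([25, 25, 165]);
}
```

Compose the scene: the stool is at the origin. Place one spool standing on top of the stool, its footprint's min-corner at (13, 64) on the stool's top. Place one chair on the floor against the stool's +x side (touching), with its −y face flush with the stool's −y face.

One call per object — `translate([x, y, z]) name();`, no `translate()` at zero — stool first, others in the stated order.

stool();
translate([13, 64, 411]) spool();
translate([271, 0, 0]) chair();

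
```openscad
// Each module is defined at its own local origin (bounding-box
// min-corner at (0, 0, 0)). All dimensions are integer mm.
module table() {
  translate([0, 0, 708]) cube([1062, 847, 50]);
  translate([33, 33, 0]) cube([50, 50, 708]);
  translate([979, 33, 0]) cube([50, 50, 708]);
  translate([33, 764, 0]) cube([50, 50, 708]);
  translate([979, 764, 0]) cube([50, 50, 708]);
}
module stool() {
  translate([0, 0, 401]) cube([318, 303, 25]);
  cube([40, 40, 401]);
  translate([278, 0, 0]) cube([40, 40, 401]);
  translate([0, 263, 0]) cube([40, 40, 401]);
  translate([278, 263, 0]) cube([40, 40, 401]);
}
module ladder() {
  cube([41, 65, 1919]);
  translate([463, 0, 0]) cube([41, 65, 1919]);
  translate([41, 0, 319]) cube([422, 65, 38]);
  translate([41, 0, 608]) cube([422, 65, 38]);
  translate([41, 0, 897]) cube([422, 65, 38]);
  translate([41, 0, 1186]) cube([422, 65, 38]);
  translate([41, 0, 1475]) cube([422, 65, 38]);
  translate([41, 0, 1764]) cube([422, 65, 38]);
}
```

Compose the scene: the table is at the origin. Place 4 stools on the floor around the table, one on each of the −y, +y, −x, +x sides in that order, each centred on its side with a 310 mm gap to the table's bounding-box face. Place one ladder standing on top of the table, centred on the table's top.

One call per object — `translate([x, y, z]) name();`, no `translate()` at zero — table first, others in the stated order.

table();
translate([372, -613, 0]) stool();
translate([372, 1157, 0]) stool();
translate([-628, 272, 0]) stool();
translate([1372, 272, 0]) stool();
translate([279, 391, 758]) ladder();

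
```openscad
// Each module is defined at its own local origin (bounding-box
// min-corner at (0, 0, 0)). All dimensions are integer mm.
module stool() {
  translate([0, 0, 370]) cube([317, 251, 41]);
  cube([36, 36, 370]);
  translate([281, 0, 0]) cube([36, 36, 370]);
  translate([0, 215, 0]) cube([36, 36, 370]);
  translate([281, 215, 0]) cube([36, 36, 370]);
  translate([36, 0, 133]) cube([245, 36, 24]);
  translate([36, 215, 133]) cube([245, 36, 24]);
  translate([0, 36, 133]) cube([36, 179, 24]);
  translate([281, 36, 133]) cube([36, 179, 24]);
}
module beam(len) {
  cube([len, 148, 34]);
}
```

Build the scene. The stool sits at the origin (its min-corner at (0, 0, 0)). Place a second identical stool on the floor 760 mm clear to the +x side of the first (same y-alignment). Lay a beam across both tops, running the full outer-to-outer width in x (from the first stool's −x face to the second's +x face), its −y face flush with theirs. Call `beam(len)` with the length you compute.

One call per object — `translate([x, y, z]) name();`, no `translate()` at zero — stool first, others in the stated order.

stool();
translate([1077, 0, 0]) stool();
translate([0, 0, 411]) beam(1394);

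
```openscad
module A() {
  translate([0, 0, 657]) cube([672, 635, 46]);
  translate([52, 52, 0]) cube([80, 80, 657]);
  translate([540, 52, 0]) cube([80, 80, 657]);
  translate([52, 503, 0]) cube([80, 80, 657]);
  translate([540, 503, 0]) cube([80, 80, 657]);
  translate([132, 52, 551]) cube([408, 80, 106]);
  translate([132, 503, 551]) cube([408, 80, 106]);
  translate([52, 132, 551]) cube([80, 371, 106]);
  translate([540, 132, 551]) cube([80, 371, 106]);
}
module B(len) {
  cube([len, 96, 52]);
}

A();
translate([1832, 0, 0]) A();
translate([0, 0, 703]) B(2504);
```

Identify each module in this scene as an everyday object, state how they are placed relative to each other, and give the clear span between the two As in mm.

A is a table. B is a beam. A beam spans the tops of two tables. The clear span between the two tables is 1160 mm.

Second table starts at x = 1832; first ends at x = 672; clear span = 1832 − 672 = 1160 mm.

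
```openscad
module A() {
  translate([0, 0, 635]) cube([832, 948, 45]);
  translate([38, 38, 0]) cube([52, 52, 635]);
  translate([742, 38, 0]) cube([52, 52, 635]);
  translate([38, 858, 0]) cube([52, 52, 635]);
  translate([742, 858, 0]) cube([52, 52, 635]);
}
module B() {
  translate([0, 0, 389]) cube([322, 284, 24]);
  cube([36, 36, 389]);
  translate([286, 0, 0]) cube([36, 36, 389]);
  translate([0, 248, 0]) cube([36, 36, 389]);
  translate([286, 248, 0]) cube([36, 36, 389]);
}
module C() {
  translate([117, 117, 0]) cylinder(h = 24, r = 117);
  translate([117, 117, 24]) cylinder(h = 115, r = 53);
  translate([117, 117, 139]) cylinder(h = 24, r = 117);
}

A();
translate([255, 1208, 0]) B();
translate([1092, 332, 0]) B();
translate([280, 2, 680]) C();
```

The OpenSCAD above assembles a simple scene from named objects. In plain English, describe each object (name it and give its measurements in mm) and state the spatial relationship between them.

A is a table: top 832 mm (x) × 948 mm (y), 45 mm thick, upper face at z = 680 mm, on four 52×52 mm square legs, each inset 38 mm from the nearest pair of top edges, running from z = 0 to the bottom of the top.

B is a four-legged stool. The seat is a 322×284×24 mm slab whose top surface is at z = 413 mm; four square legs, each 36×36 mm in cross-section, run from the floor (z = 0) to the underside of the seat, each flush with a corner of the seat.

C is a spool: two coaxial disc flanges of radius 117 mm and thickness 24 mm, joined by a core cylinder of radius 53 mm and height 115 mm. The lower flange rests on z = 0 and the three cylinders share a vertical axis.

Two stools sit around the table at the +y, +x sides. The spool is on top of the table.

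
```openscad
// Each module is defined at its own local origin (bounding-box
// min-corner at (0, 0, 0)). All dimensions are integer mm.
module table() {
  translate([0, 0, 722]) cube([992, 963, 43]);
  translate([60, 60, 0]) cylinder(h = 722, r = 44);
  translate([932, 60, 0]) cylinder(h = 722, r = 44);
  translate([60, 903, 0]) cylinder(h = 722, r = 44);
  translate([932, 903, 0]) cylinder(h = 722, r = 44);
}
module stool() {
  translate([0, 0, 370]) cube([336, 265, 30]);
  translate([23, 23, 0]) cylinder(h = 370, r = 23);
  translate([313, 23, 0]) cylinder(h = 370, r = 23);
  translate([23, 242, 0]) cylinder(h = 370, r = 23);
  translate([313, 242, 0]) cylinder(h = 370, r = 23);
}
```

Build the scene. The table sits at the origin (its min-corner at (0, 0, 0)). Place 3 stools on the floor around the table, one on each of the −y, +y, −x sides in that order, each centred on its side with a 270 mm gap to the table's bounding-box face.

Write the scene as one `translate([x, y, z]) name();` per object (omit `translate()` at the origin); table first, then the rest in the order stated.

table();
translate([328, -535, 0]) stool();
translate([328, 1233, 0]) stool();
translate([-606, 349, 0]) stool();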